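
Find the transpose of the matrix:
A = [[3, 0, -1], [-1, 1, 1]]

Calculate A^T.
[[3, -1], [0, 1], [-1, 1]]

The transpose sends entry (i,j) to (j,i); rows become columns.
Row 0 of A: [3, 0, -1] -> column 0 of A^T.
Row 1 of A: [-1, 1, 1] -> column 1 of A^T.
A^T = [[3, -1], [0, 1], [-1, 1]]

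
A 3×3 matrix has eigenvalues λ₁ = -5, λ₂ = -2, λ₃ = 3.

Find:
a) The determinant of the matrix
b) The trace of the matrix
det = 30, trace = -4

Two standard eigenvalue identities:
- det(A) equals the product of the eigenvalues (counted with multiplicity).
- trace(A) equals the sum of the eigenvalues.
det(A) = (-5)*(-2)*(3) = 30.
trace(A) = -5 - 2 + 3 = -4.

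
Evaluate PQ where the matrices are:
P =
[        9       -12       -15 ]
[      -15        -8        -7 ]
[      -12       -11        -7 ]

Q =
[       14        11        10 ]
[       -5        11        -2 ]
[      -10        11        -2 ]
PQ =
[      336      -198       144 ]
[     -100      -330      -120 ]
[      -43      -330       -84 ]

Matrix multiplication: (PQ)[i][j] = sum over k of P[i][k] * Q[k][j].
  (PQ)[0][0] = (9)*(14) + (-12)*(-5) + (-15)*(-10) = 336
  (PQ)[0][1] = (9)*(11) + (-12)*(11) + (-15)*(11) = -198
  (PQ)[0][2] = (9)*(10) + (-12)*(-2) + (-15)*(-2) = 144
  (PQ)[1][0] = (-15)*(14) + (-8)*(-5) + (-7)*(-10) = -100
  (PQ)[1][1] = (-15)*(11) + (-8)*(11) + (-7)*(11) = -330
  (PQ)[1][2] = (-15)*(10) + (-8)*(-2) + (-7)*(-2) = -120
  (PQ)[2][0] = (-12)*(14) + (-11)*(-5) + (-7)*(-10) = -43
  (PQ)[2][1] = (-12)*(11) + (-11)*(11) + (-7)*(11) = -330
  (PQ)[2][2] = (-12)*(10) + (-11)*(-2) + (-7)*(-2) = -84
PQ =
[      336      -198       144 ]
[     -100      -330      -120 ]
[      -43      -330       -84 ]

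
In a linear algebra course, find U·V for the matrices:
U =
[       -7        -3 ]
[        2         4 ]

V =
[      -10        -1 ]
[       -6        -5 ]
UV =
[       88        22 ]
[      -44       -22 ]

Matrix multiplication: (UV)[i][j] = sum over k of U[i][k] * V[k][j].
  (UV)[0][0] = (-7)*(-10) + (-3)*(-6) = 88
  (UV)[0][1] = (-7)*(-1) + (-3)*(-5) = 22
  (UV)[1][0] = (2)*(-10) + (4)*(-6) = -44
  (UV)[1][1] = (2)*(-1) + (4)*(-5) = -22
UV =
[       88        22 ]
[      -44       -22 ]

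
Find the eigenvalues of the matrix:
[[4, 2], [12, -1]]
λ = -4 and λ = 7

Characteristic equation: det(A - λI) = 0
λ² - (trace)λ + (det) = 0
λ² - (3)λ + (-28) = 0
λ² - 3λ - 28 = 0
Solving: λ = -4, 7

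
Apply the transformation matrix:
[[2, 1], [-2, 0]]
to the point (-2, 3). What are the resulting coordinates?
(-1, 4)

Matrix multiplication:
[[2, 1], [-2, 0]] × [-2, 3]ᵀ
= [2×-2 + 1×3, -2×-2 + 0×3]ᵀ
= [-1.0000, 4.0000]ᵀ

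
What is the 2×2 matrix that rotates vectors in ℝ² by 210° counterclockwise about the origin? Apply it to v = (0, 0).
R = [[-√3/2, 1/2], [-1/2, -√3/2]]; R·v = (0, 0)

A counterclockwise rotation by angle θ in ℝ² has matrix R(θ) = [[cos θ, -sin θ], [sin θ, cos θ]].
For θ = 210°: cos θ = -√3/2, sin θ = -1/2.
R(210°) = [[-√3/2, 1/2], [-1/2, -√3/2]].
R·v = [-√3/2·0 + (1/2)·0, -1/2·0 + -√3/2·0] = (0, 0).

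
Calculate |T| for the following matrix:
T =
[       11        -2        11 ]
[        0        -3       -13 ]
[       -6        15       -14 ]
det(T) = 2253

Expand along row 0 (cofactor expansion): det(T) = a*(e*i - f*h) - b*(d*i - f*g) + c*(d*h - e*g), where the 3×3 is [[a, b, c], [d, e, f], [g, h, i]].
Minor M_00 = (-3)*(-14) - (-13)*(15) = 42 + 195 = 237.
Minor M_01 = (0)*(-14) - (-13)*(-6) = 0 - 78 = -78.
Minor M_02 = (0)*(15) - (-3)*(-6) = 0 - 18 = -18.
det(T) = (11)*(237) - (-2)*(-78) + (11)*(-18) = 2607 - 156 - 198 = 2253.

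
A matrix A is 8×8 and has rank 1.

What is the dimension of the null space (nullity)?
7

The rank-nullity theorem for an m×n matrix states:
rank(A) + nullity(A) = n (the number of columns).
Here n = 8 and rank(A) = 1, so nullity(A) = 8 - 1 = 7.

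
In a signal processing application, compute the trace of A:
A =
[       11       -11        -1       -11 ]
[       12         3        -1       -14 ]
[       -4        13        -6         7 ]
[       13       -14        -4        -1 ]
tr(A) = 11 + 3 - 6 - 1 = 7

The trace of a square matrix is the sum of its diagonal entries.
Diagonal entries of A: A[0][0] = 11, A[1][1] = 3, A[2][2] = -6, A[3][3] = -1.
tr(A) = 11 + 3 - 6 - 1 = 7.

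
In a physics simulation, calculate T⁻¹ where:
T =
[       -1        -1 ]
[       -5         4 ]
det(T) = -9
T⁻¹ =
[     -4/9      -1/9 ]
[     -5/9       1/9 ]

For a 2×2 matrix T = [[a, b], [c, d]] with det(T) ≠ 0, T⁻¹ = (1/det(T)) * [[d, -b], [-c, a]].
det(T) = (-1)*(4) - (-1)*(-5) = -4 - 5 = -9.
T⁻¹ = (1/-9) * [[4, 1], [5, -1]].
Dividing each entry by -9 and reducing:
T⁻¹ =
[     -4/9      -1/9 ]
[     -5/9       1/9 ]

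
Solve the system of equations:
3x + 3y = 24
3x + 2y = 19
x = 3, y = 5

Use elimination (row reduction):
Equation 1: 3x + 3y = 24.
Equation 2: 3x + 2y = 19.
Multiply Eq1 by 3 and Eq2 by 3: 9x + 9y = 72;  9x + 6y = 57.
Subtract: (-3)y = -15, so y = 5.
Back-substitute into Eq1: 3x + 3*(5) = 24, so x = 3.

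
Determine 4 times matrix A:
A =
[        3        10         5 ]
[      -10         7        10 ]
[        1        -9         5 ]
4A =
[       12        40        20 ]
[      -40        28        40 ]
[        4       -36        20 ]

Scalar multiplication is elementwise: (4A)[i][j] = 4 * A[i][j].
  (4A)[0][0] = 4 * (3) = 12
  (4A)[0][1] = 4 * (10) = 40
  (4A)[0][2] = 4 * (5) = 20
  (4A)[1][0] = 4 * (-10) = -40
  (4A)[1][1] = 4 * (7) = 28
  (4A)[1][2] = 4 * (10) = 40
  (4A)[2][0] = 4 * (1) = 4
  (4A)[2][1] = 4 * (-9) = -36
  (4A)[2][2] = 4 * (5) = 20
4A =
[       12        40        20 ]
[      -40        28        40 ]
[        4       -36        20 ]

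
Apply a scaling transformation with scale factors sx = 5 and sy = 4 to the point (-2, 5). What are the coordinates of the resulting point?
(-10, 20)

Scaling matrix:
[[5, 0], [0, 4]]
Result: (-2 × 5, 5 × 4) = (-10, 20)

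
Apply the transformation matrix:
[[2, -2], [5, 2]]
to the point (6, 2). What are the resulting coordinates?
(8, 34)

Matrix multiplication:
[[2, -2], [5, 2]] × [6, 2]ᵀ
= [2×6 + -2×2, 5×6 + 2×2]ᵀ
= [8.0000, 34.0000]ᵀ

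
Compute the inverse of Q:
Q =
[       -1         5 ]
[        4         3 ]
det(Q) = -23
Q⁻¹ =
[    -3/23      5/23 ]
[     4/23      1/23 ]

For a 2×2 matrix Q = [[a, b], [c, d]] with det(Q) ≠ 0, Q⁻¹ = (1/det(Q)) * [[d, -b], [-c, a]].
det(Q) = (-1)*(3) - (5)*(4) = -3 - 20 = -23.
Q⁻¹ = (1/-23) * [[3, -5], [-4, -1]].
Dividing each entry by -23 and reducing:
Q⁻¹ =
[    -3/23      5/23 ]
[     4/23      1/23 ]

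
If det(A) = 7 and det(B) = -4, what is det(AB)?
-28

Use the multiplicative property of determinants: det(AB) = det(A)*det(B).
det(AB) = (7)*(-4) = -28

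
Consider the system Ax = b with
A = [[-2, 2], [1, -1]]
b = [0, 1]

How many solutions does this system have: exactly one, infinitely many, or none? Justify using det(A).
No solution

det(A) = (-2)*(-1) - (2)*(1) = 0, so A is singular.
The column space of A is span(column 1) = span([-2, 1]).
b = [0, 1] is not a scalar multiple of column 1, so b ∉ column space and the system is inconsistent — no solution.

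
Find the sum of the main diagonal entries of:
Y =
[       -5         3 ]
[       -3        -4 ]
tr(Y) = -5 - 4 = -9

The trace of a square matrix is the sum of its diagonal entries.
Diagonal entries of Y: Y[0][0] = -5, Y[1][1] = -4.
tr(Y) = -5 - 4 = -9.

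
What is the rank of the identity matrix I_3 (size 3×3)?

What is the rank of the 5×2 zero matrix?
rank(I_3) = 3, rank(0) = 0

The identity I_3 has 3 columns that are the standard basis vectors e_1, …, e_3. These are linearly independent, so all 3 columns are pivots and rank(I_3) = 3.
The 5×2 zero matrix has every entry zero, so every row is the zero row and there are no pivots; rank(0) = 0.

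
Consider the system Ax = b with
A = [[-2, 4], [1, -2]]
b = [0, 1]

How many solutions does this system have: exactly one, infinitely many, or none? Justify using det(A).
No solution

det(A) = (-2)*(-2) - (4)*(1) = 0, so A is singular.
The column space of A is span(column 1) = span([-2, 1]).
b = [0, 1] is not a scalar multiple of column 1, so b ∉ column space and the system is inconsistent — no solution.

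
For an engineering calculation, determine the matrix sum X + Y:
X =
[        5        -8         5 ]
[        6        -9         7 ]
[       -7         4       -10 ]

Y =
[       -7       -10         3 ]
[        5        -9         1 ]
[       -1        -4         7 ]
X + Y =
[       -2       -18         8 ]
[       11       -18         8 ]
[       -8         0        -3 ]

Matrix addition is elementwise: (X+Y)[i][j] = X[i][j] + Y[i][j].
  (X+Y)[0][0] = (5) + (-7) = -2
  (X+Y)[0][1] = (-8) + (-10) = -18
  (X+Y)[0][2] = (5) + (3) = 8
  (X+Y)[1][0] = (6) + (5) = 11
  (X+Y)[1][1] = (-9) + (-9) = -18
  (X+Y)[1][2] = (7) + (1) = 8
  (X+Y)[2][0] = (-7) + (-1) = -8
  (X+Y)[2][1] = (4) + (-4) = 0
  (X+Y)[2][2] = (-10) + (7) = -3
X + Y =
[       -2       -18         8 ]
[       11       -18         8 ]
[       -8         0        -3 ]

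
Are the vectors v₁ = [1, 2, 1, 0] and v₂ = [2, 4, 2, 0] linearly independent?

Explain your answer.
No, linearly dependent (v₂ = 2·v₁)

Check whether there is a scalar k with v₂ = k·v₁.
Comparing components, k = 2 satisfies 2·[1, 2, 1, 0] = [2, 4, 2, 0].
Since v₂ is a scalar multiple of v₁, the two vectors are linearly dependent.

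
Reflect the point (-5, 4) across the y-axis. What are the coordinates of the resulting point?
(5, 4)

Reflection across y-axis: (-5, 4) → (5, 4)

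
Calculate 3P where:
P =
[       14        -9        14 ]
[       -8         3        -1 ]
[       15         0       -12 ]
3P =
[       42       -27        42 ]
[      -24         9        -3 ]
[       45         0       -36 ]

Scalar multiplication is elementwise: (3P)[i][j] = 3 * P[i][j].
  (3P)[0][0] = 3 * (14) = 42
  (3P)[0][1] = 3 * (-9) = -27
  (3P)[0][2] = 3 * (14) = 42
  (3P)[1][0] = 3 * (-8) = -24
  (3P)[1][1] = 3 * (3) = 9
  (3P)[1][2] = 3 * (-1) = -3
  (3P)[2][0] = 3 * (15) = 45
  (3P)[2][1] = 3 * (0) = 0
  (3P)[2][2] = 3 * (-12) = -36
3P =
[       42       -27        42 ]
[      -24         9        -3 ]
[       45         0       -36 ]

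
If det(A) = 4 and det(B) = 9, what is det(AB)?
36

Use the multiplicative property of determinants: det(AB) = det(A)*det(B).
det(AB) = (4)*(9) = 36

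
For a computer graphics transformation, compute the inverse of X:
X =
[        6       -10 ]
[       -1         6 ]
det(X) = 26
X⁻¹ =
[     3/13      5/13 ]
[     1/26      3/13 ]

For a 2×2 matrix X = [[a, b], [c, d]] with det(X) ≠ 0, X⁻¹ = (1/det(X)) * [[d, -b], [-c, a]].
det(X) = (6)*(6) - (-10)*(-1) = 36 - 10 = 26.
X⁻¹ = (1/26) * [[6, 10], [1, 6]].
Dividing each entry by 26 and reducing:
X⁻¹ =
[     3/13      5/13 ]
[     1/26      3/13 ]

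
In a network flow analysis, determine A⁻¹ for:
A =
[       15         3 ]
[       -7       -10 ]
det(A) = -129
A⁻¹ =
[   10/129      1/43 ]
[   -7/129     -5/43 ]

For a 2×2 matrix A = [[a, b], [c, d]] with det(A) ≠ 0, A⁻¹ = (1/det(A)) * [[d, -b], [-c, a]].
det(A) = (15)*(-10) - (3)*(-7) = -150 + 21 = -129.
A⁻¹ = (1/-129) * [[-10, -3], [7, 15]].
Dividing each entry by -129 and reducing:
A⁻¹ =
[   10/129      1/43 ]
[   -7/129     -5/43 ]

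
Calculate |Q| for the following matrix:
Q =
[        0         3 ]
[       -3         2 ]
det(Q) = 9

For a 2×2 matrix [[a, b], [c, d]], det = a*d - b*c.
det(Q) = (0)*(2) - (3)*(-3) = 0 + 9 = 9.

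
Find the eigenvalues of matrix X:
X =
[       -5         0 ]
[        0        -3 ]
λ = -5, -3

Solve det(X - λI) = 0. For a 2×2 matrix the characteristic equation is λ² - (trace)λ + det = 0.
trace(X) = a + d = -5 - 3 = -8.
det(X) = a*d - b*c = (-5)*(-3) - (0)*(0) = 15 - 0 = 15.
Characteristic equation: λ² - (-8)λ + (15) = 0.
Discriminant = (-8)² - 4*(15) = 64 - 60 = 4.
λ = (-8 ± √4) / 2 = (-8 ± 2) / 2 = -5, -3.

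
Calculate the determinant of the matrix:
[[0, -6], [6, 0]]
36

For a 2×2 matrix [[a, b], [c, d]], det = ad - bc
det = (0)(0) - (-6)(6) = 0 - -36 = 36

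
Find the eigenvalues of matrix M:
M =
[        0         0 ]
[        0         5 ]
λ = 0, 5

Solve det(M - λI) = 0. For a 2×2 matrix the characteristic equation is λ² - (trace)λ + det = 0.
trace(M) = a + d = 0 + 5 = 5.
det(M) = a*d - b*c = (0)*(5) - (0)*(0) = 0 - 0 = 0.
Characteristic equation: λ² - (5)λ + (0) = 0.
Discriminant = (5)² - 4*(0) = 25 - 0 = 25.
λ = (5 ± √25) / 2 = (5 ± 5) / 2 = 0, 5.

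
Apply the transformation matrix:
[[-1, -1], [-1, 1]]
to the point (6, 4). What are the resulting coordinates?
(-10, -2)

Matrix multiplication:
[[-1, -1], [-1, 1]] × [6, 4]ᵀ
= [-1×6 + -1×4, -1×6 + 1×4]ᵀ
= [-10.0000, -2.0000]ᵀ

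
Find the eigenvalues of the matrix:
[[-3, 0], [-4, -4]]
λ = -4 and λ = -3

Characteristic equation: det(A - λI) = 0
λ² - (trace)λ + (det) = 0
λ² - (-7)λ + (12) = 0
λ² + 7λ + 12 = 0
Solving: λ = -4, -3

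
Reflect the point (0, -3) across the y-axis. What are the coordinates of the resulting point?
(0, -3)

Reflection across y-axis: (0, -3) → (0, -3)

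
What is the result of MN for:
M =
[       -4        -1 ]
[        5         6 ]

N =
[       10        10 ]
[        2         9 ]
MN =
[      -42       -49 ]
[       62       104 ]

Matrix multiplication: (MN)[i][j] = sum over k of M[i][k] * N[k][j].
  (MN)[0][0] = (-4)*(10) + (-1)*(2) = -42
  (MN)[0][1] = (-4)*(10) + (-1)*(9) = -49
  (MN)[1][0] = (5)*(10) + (6)*(2) = 62
  (MN)[1][1] = (5)*(10) + (6)*(9) = 104
MN =
[      -42       -49 ]
[       62       104 ]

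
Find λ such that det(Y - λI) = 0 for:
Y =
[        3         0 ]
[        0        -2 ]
λ = -2, 3

Solve det(Y - λI) = 0. For a 2×2 matrix the characteristic equation is λ² - (trace)λ + det = 0.
trace(Y) = a + d = 3 - 2 = 1.
det(Y) = a*d - b*c = (3)*(-2) - (0)*(0) = -6 - 0 = -6.
Characteristic equation: λ² - (1)λ + (-6) = 0.
Discriminant = (1)² - 4*(-6) = 1 + 24 = 25.
λ = (1 ± √25) / 2 = (1 ± 5) / 2 = -2, 3.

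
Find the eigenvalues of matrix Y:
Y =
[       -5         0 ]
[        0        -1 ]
λ = -5, -1

Solve det(Y - λI) = 0. For a 2×2 matrix the characteristic equation is λ² - (trace)λ + det = 0.
trace(Y) = a + d = -5 - 1 = -6.
det(Y) = a*d - b*c = (-5)*(-1) - (0)*(0) = 5 - 0 = 5.
Characteristic equation: λ² - (-6)λ + (5) = 0.
Discriminant = (-6)² - 4*(5) = 36 - 20 = 16.
λ = (-6 ± √16) / 2 = (-6 ± 4) / 2 = -5, -1.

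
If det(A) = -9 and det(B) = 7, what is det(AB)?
-63

Use the multiplicative property of determinants: det(AB) = det(A)*det(B).
det(AB) = (-9)*(7) = -63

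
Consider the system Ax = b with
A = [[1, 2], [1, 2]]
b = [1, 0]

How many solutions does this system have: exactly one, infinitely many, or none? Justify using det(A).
No solution

det(A) = (1)*(2) - (2)*(1) = 0, so A is singular.
The column space of A is span(column 1) = span([1, 1]).
b = [1, 0] is not a scalar multiple of column 1, so b ∉ column space and the system is inconsistent — no solution.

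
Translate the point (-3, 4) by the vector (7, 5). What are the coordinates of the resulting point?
(4, 9)

Translation by (7, 5):
x' = -3 + 7 = 4
y' = 4 + 5 = 9
Homogeneous matrix: [[1, 0, 7], [0, 1, 5], [0, 0, 1]]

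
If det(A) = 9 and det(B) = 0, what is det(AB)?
0

Use the multiplicative property of determinants: det(AB) = det(A)*det(B).
det(AB) = (9)*(0) = 0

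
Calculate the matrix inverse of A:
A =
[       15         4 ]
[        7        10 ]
det(A) = 122
A⁻¹ =
[     5/61     -2/61 ]
[   -7/122    15/122 ]

For a 2×2 matrix A = [[a, b], [c, d]] with det(A) ≠ 0, A⁻¹ = (1/det(A)) * [[d, -b], [-c, a]].
det(A) = (15)*(10) - (4)*(7) = 150 - 28 = 122.
A⁻¹ = (1/122) * [[10, -4], [-7, 15]].
Dividing each entry by 122 and reducing:
A⁻¹ =
[     5/61     -2/61 ]
[   -7/122    15/122 ]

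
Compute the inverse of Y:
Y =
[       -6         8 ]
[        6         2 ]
det(Y) = -60
Y⁻¹ =
[    -1/30      2/15 ]
[     1/10      1/10 ]

For a 2×2 matrix Y = [[a, b], [c, d]] with det(Y) ≠ 0, Y⁻¹ = (1/det(Y)) * [[d, -b], [-c, a]].
det(Y) = (-6)*(2) - (8)*(6) = -12 - 48 = -60.
Y⁻¹ = (1/-60) * [[2, -8], [-6, -6]].
Dividing each entry by -60 and reducing:
Y⁻¹ =
[    -1/30      2/15 ]
[     1/10      1/10 ]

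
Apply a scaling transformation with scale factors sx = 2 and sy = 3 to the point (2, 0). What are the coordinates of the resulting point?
(4, 0)

Scaling matrix:
[[2, 0], [0, 3]]
Result: (2 × 2, 0 × 3) = (4, 0)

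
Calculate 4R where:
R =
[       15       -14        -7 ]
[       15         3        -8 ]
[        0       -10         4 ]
4R =
[       60       -56       -28 ]
[       60        12       -32 ]
[        0       -40        16 ]

Scalar multiplication is elementwise: (4R)[i][j] = 4 * R[i][j].
  (4R)[0][0] = 4 * (15) = 60
  (4R)[0][1] = 4 * (-14) = -56
  (4R)[0][2] = 4 * (-7) = -28
  (4R)[1][0] = 4 * (15) = 60
  (4R)[1][1] = 4 * (3) = 12
  (4R)[1][2] = 4 * (-8) = -32
  (4R)[2][0] = 4 * (0) = 0
  (4R)[2][1] = 4 * (-10) = -40
  (4R)[2][2] = 4 * (4) = 16
4R =
[       60       -56       -28 ]
[       60        12       -32 ]
[        0       -40        16 ]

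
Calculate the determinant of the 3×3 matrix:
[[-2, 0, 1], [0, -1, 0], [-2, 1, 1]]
0

Expansion along first row:
det = -2·det([[-1,0],[1,1]]) - 0·det([[0,0],[-2,1]]) + 1·det([[0,-1],[-2,1]])
    = -2·(-1·1 - 0·1) - 0·(0·1 - 0·-2) + 1·(0·1 - -1·-2)
    = -2·-1 - 0·0 + 1·-2
    = 2 + 0 + -2 = 0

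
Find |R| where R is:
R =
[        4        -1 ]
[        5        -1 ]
det(R) = 1

For a 2×2 matrix [[a, b], [c, d]], det = a*d - b*c.
det(R) = (4)*(-1) - (-1)*(5) = -4 + 5 = 1.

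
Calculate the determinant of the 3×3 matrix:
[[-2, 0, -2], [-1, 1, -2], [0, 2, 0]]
-4

Expansion along first row:
det = -2·det([[1,-2],[2,0]]) - 0·det([[-1,-2],[0,0]]) + -2·det([[-1,1],[0,2]])
    = -2·(1·0 - -2·2) - 0·(-1·0 - -2·0) + -2·(-1·2 - 1·0)
    = -2·4 - 0·0 + -2·-2
    = -8 + 0 + 4 = -4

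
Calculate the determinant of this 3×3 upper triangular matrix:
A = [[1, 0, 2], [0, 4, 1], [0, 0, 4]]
16

The determinant of a triangular matrix is the product of its diagonal entries (the off-diagonal entries above the diagonal do not affect it).
det(A) = (1) * (4) * (4) = 16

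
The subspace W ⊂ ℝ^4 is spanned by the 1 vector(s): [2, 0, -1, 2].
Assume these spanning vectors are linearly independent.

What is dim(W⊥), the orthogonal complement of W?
dim(W⊥) = 3

For any subspace W of ℝ^n, dim(W) + dim(W⊥) = n (the whole-space dimension).
Here the given 1 vectors are linearly independent, so dim(W) = 1.
Thus dim(W⊥) = n - dim(W) = 4 - 1 = 3.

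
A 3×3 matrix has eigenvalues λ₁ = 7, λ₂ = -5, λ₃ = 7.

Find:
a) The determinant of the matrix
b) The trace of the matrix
det = -245, trace = 9

Two standard eigenvalue identities:
- det(A) equals the product of the eigenvalues (counted with multiplicity).
- trace(A) equals the sum of the eigenvalues.
det(A) = (7)*(-5)*(7) = -245.
trace(A) = 7 - 5 + 7 = 9.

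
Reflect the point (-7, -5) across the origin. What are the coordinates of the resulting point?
(7, 5)

Reflection across origin: (-7, -5) → (7, 5)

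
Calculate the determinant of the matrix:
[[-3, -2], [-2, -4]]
8

For a 2×2 matrix [[a, b], [c, d]], det = ad - bc
det = (-3)(-4) - (-2)(-2) = 12 - 4 = 8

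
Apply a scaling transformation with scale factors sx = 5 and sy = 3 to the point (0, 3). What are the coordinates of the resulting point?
(0, 9)

Scaling matrix:
[[5, 0], [0, 3]]
Result: (0 × 5, 3 × 3) = (0, 9)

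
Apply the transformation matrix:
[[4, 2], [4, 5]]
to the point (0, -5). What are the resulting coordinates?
(-10, -25)

Matrix multiplication:
[[4, 2], [4, 5]] × [0, -5]ᵀ
= [4×0 + 2×-5, 4×0 + 5×-5]ᵀ
= [-10.0000, -25.0000]ᵀ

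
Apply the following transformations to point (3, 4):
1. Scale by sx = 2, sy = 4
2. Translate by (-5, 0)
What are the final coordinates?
(1, 16)

Step 1: Scale (3, 4) by (sx, sy) = (2, 4) → (6, 16)
Step 2: Translate by (-5, 0) → (1, 16)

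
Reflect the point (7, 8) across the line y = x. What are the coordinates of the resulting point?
(8, 7)

Reflection across line y = x: (7, 8) → (8, 7)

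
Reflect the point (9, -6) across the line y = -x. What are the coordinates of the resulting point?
(6, -9)

Reflection across line y = -x: (9, -6) → (6, -9)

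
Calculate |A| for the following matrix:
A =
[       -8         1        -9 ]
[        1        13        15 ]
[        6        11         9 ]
det(A) = 1068

Expand along row 0 (cofactor expansion): det(A) = a*(e*i - f*h) - b*(d*i - f*g) + c*(d*h - e*g), where the 3×3 is [[a, b, c], [d, e, f], [g, h, i]].
Minor M_00 = (13)*(9) - (15)*(11) = 117 - 165 = -48.
Minor M_01 = (1)*(9) - (15)*(6) = 9 - 90 = -81.
Minor M_02 = (1)*(11) - (13)*(6) = 11 - 78 = -67.
det(A) = (-8)*(-48) - (1)*(-81) + (-9)*(-67) = 384 + 81 + 603 = 1068.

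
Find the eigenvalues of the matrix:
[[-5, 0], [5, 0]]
λ = -5 and λ = 0

Characteristic equation: det(A - λI) = 0
λ² - (trace)λ + (det) = 0
λ² - (-5)λ + (0) = 0
λ² + 5λ + 0 = 0
Solving: λ = -5, 0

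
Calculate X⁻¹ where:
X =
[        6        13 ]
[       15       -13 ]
det(X) = -273
X⁻¹ =
[     1/21      1/21 ]
[     5/91     -2/91 ]

For a 2×2 matrix X = [[a, b], [c, d]] with det(X) ≠ 0, X⁻¹ = (1/det(X)) * [[d, -b], [-c, a]].
det(X) = (6)*(-13) - (13)*(15) = -78 - 195 = -273.
X⁻¹ = (1/-273) * [[-13, -13], [-15, 6]].
Dividing each entry by -273 and reducing:
X⁻¹ =
[     1/21      1/21 ]
[     5/91     -2/91 ]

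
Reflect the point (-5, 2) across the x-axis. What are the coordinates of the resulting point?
(-5, -2)

Reflection across x-axis: (-5, 2) → (-5, -2)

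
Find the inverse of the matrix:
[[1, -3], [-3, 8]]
[[-8, -3], [-3, -1]]

For [[a,b],[c,d]], inverse = (1/det)·[[d,-b],[-c,a]]
det = 1·8 - -3·-3 = -1
Inverse = (1/-1)·[[8, 3], [3, 1]]
        = [[-8, -3], [-3, -1]]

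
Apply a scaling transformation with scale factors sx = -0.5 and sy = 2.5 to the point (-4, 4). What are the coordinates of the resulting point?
(2.0, 10.0)

Scaling matrix:
[[-0.50, 0], [0, 2.50]]
Result: (-4 × -0.5, 4 × 2.5) = (2.0, 10.0)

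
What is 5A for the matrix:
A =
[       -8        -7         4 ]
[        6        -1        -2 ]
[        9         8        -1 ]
5A =
[      -40       -35        20 ]
[       30        -5       -10 ]
[       45        40        -5 ]

Scalar multiplication is elementwise: (5A)[i][j] = 5 * A[i][j].
  (5A)[0][0] = 5 * (-8) = -40
  (5A)[0][1] = 5 * (-7) = -35
  (5A)[0][2] = 5 * (4) = 20
  (5A)[1][0] = 5 * (6) = 30
  (5A)[1][1] = 5 * (-1) = -5
  (5A)[1][2] = 5 * (-2) = -10
  (5A)[2][0] = 5 * (9) = 45
  (5A)[2][1] = 5 * (8) = 40
  (5A)[2][2] = 5 * (-1) = -5
5A =
[      -40       -35        20 ]
[       30        -5       -10 ]
[       45        40        -5 ]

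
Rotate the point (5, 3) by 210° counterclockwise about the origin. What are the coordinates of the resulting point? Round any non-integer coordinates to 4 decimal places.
(-2.8301, -5.0981)

Rotation matrix R(θ) = [[cos θ, -sin θ], [sin θ, cos θ]]; for θ = 210°:
R = [[-√3/2, 1/2], [-1/2, -√3/2]]
Result: R × [5, 3]ᵀ = [-√3/2·5 + (1/2)·3, -1/2·5 + (-√3/2)·3]ᵀ = (-2.8301, -5.0981)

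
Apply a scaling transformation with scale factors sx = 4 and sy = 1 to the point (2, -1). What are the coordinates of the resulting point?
(8, -1)

Scaling matrix:
[[4, 0], [0, 1]]
Result: (2 × 4, -1 × 1) = (8, -1)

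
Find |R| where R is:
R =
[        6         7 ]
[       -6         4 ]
det(R) = 66

For a 2×2 matrix [[a, b], [c, d]], det = a*d - b*c.
det(R) = (6)*(4) - (7)*(-6) = 24 + 42 = 66.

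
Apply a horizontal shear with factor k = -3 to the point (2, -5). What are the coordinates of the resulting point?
(17, -5)

Shear matrix for horizontal shear with factor k = -3:
[[1, -3], [0, 1]]
Result: (2, -5) → (17, -5)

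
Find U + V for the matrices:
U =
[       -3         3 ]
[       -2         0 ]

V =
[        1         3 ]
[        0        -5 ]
U + V =
[       -2         6 ]
[       -2        -5 ]

Matrix addition is elementwise: (U+V)[i][j] = U[i][j] + V[i][j].
  (U+V)[0][0] = (-3) + (1) = -2
  (U+V)[0][1] = (3) + (3) = 6
  (U+V)[1][0] = (-2) + (0) = -2
  (U+V)[1][1] = (0) + (-5) = -5
U + V =
[       -2         6 ]
[       -2        -5 ]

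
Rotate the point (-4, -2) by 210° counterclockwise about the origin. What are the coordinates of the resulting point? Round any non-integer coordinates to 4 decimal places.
(2.4641, 3.7321)

Rotation matrix R(θ) = [[cos θ, -sin θ], [sin θ, cos θ]]; for θ = 210°:
R = [[-√3/2, 1/2], [-1/2, -√3/2]]
Result: R × [-4, -2]ᵀ = [-√3/2·-4 + (1/2)·-2, -1/2·-4 + (-√3/2)·-2]ᵀ = (2.4641, 3.7321)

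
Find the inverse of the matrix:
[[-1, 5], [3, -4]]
[[4/11, 5/11], [3/11, 1/11]]

For [[a,b],[c,d]], inverse = (1/det)·[[d,-b],[-c,a]]
det = -1·-4 - 5·3 = -11
Inverse = (1/-11)·[[-4, -5], [-3, -1]]
        = [[4/11, 5/11], [3/11, 1/11]]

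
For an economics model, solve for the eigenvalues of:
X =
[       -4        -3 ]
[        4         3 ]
λ = -1, 0

Solve det(X - λI) = 0. For a 2×2 matrix the characteristic equation is λ² - (trace)λ + det = 0.
trace(X) = a + d = -4 + 3 = -1.
det(X) = a*d - b*c = (-4)*(3) - (-3)*(4) = -12 + 12 = 0.
Characteristic equation: λ² - (-1)λ + (0) = 0.
Discriminant = (-1)² - 4*(0) = 1 - 0 = 1.
λ = (-1 ± √1) / 2 = (-1 ± 1) / 2 = -1, 0.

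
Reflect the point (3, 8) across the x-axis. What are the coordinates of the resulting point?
(3, -8)

Reflection across x-axis: (3, 8) → (3, -8)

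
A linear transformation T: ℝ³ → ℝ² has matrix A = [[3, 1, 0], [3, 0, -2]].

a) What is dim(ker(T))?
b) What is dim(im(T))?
dim(ker) = 1, dim(im) = 2

The two rows are not scalar multiples of one another (no single k satisfies row 2 = k × row 1), so they are linearly independent.
Thus rank(A) = 2.
dim(im(T)) = rank(A) = 2.
By the rank-nullity theorem applied to T: ℝ³ → ℝ², rank(A) + nullity(A) = 3 (the domain dimension), so dim(ker(T)) = 3 - 2 = 1.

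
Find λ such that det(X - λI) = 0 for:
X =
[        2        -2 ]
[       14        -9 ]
λ = -5, -2

Solve det(X - λI) = 0. For a 2×2 matrix the characteristic equation is λ² - (trace)λ + det = 0.
trace(X) = a + d = 2 - 9 = -7.
det(X) = a*d - b*c = (2)*(-9) - (-2)*(14) = -18 + 28 = 10.
Characteristic equation: λ² - (-7)λ + (10) = 0.
Discriminant = (-7)² - 4*(10) = 49 - 40 = 9.
λ = (-7 ± √9) / 2 = (-7 ± 3) / 2 = -5, -2.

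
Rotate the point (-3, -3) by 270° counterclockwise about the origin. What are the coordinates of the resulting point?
(-3, 3)

Rotation matrix R(θ) = [[cos θ, -sin θ], [sin θ, cos θ]]; for θ = 270°:
R = [[0, 1], [-1, 0]]
Result: R × [-3, -3]ᵀ = [0·-3 + (1)·-3, -1·-3 + (0)·-3]ᵀ = (-3, 3)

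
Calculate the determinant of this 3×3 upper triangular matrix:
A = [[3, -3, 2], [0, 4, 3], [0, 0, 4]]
48

The determinant of a triangular matrix is the product of its diagonal entries (the off-diagonal entries above the diagonal do not affect it).
det(A) = (3) * (4) * (4) = 48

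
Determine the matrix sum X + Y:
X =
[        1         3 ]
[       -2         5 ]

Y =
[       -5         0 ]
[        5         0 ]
X + Y =
[       -4         3 ]
[        3         5 ]

Matrix addition is elementwise: (X+Y)[i][j] = X[i][j] + Y[i][j].
  (X+Y)[0][0] = (1) + (-5) = -4
  (X+Y)[0][1] = (3) + (0) = 3
  (X+Y)[1][0] = (-2) + (5) = 3
  (X+Y)[1][1] = (5) + (0) = 5
X + Y =
[       -4         3 ]
[        3         5 ]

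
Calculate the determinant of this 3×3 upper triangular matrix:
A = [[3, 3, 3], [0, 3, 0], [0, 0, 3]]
27

The determinant of a triangular matrix is the product of its diagonal entries (the off-diagonal entries above the diagonal do not affect it).
det(A) = (3) * (3) * (3) = 27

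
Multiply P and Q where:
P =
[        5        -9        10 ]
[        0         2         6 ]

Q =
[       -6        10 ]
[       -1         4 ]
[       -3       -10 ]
PQ =
[      -51       -86 ]
[      -20       -52 ]

Matrix multiplication: (PQ)[i][j] = sum over k of P[i][k] * Q[k][j].
  (PQ)[0][0] = (5)*(-6) + (-9)*(-1) + (10)*(-3) = -51
  (PQ)[0][1] = (5)*(10) + (-9)*(4) + (10)*(-10) = -86
  (PQ)[1][0] = (0)*(-6) + (2)*(-1) + (6)*(-3) = -20
  (PQ)[1][1] = (0)*(10) + (2)*(4) + (6)*(-10) = -52
PQ =
[      -51       -86 ]
[      -20       -52 ]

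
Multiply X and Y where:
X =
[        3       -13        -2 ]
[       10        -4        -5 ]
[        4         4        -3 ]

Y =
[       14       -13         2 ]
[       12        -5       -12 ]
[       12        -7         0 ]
XY =
[     -138        40       162 ]
[       32       -75        68 ]
[       68       -51       -40 ]

Matrix multiplication: (XY)[i][j] = sum over k of X[i][k] * Y[k][j].
  (XY)[0][0] = (3)*(14) + (-13)*(12) + (-2)*(12) = -138
  (XY)[0][1] = (3)*(-13) + (-13)*(-5) + (-2)*(-7) = 40
  (XY)[0][2] = (3)*(2) + (-13)*(-12) + (-2)*(0) = 162
  (XY)[1][0] = (10)*(14) + (-4)*(12) + (-5)*(12) = 32
  (XY)[1][1] = (10)*(-13) + (-4)*(-5) + (-5)*(-7) = -75
  (XY)[1][2] = (10)*(2) + (-4)*(-12) + (-5)*(0) = 68
  (XY)[2][0] = (4)*(14) + (4)*(12) + (-3)*(12) = 68
  (XY)[2][1] = (4)*(-13) + (4)*(-5) + (-3)*(-7) = -51
  (XY)[2][2] = (4)*(2) + (4)*(-12) + (-3)*(0) = -40
XY =
[     -138        40       162 ]
[       32       -75        68 ]
[       68       -51       -40 ]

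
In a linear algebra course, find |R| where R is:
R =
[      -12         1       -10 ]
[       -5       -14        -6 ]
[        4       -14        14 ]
det(R) = 2146

Expand along row 0 (cofactor expansion): det(R) = a*(e*i - f*h) - b*(d*i - f*g) + c*(d*h - e*g), where the 3×3 is [[a, b, c], [d, e, f], [g, h, i]].
Minor M_00 = (-14)*(14) - (-6)*(-14) = -196 - 84 = -280.
Minor M_01 = (-5)*(14) - (-6)*(4) = -70 + 24 = -46.
Minor M_02 = (-5)*(-14) - (-14)*(4) = 70 + 56 = 126.
det(R) = (-12)*(-280) - (1)*(-46) + (-10)*(126) = 3360 + 46 - 1260 = 2146.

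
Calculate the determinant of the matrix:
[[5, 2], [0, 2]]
10

For a 2×2 matrix [[a, b], [c, d]], det = ad - bc
det = (5)(2) - (2)(0) = 10 - 0 = 10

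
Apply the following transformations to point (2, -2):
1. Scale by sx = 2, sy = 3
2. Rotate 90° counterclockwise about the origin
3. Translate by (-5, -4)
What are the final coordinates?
(1, 0)

Step 1: Scale → (4, -6)
Step 2: Rotate 90° → (6, 4)
Step 3: Translate → (1, 0)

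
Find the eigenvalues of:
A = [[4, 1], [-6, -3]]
λ = -2, 3

Solve det(A - λI) = 0. For a 2×2 matrix this is λ² - (trace)λ + det = 0.
trace(A) = 4 - 3 = 1.
det(A) = (4)*(-3) - (1)*(-6) = -12 + 6 = -6.
Characteristic equation: λ² - (1)λ + (-6) = 0.
Discriminant: (1)² - 4*(-6) = 1 + 24 = 25.
Roots: λ = (1 ± √25) / 2 = -2, 3.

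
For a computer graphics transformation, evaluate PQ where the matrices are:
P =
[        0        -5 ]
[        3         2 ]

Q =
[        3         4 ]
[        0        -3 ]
PQ =
[        0        15 ]
[        9         6 ]

Matrix multiplication: (PQ)[i][j] = sum over k of P[i][k] * Q[k][j].
  (PQ)[0][0] = (0)*(3) + (-5)*(0) = 0
  (PQ)[0][1] = (0)*(4) + (-5)*(-3) = 15
  (PQ)[1][0] = (3)*(3) + (2)*(0) = 9
  (PQ)[1][1] = (3)*(4) + (2)*(-3) = 6
PQ =
[        0        15 ]
[        9         6 ]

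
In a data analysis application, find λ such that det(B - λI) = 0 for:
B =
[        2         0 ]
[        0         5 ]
λ = 2, 5

Solve det(B - λI) = 0. For a 2×2 matrix the characteristic equation is λ² - (trace)λ + det = 0.
trace(B) = a + d = 2 + 5 = 7.
det(B) = a*d - b*c = (2)*(5) - (0)*(0) = 10 - 0 = 10.
Characteristic equation: λ² - (7)λ + (10) = 0.
Discriminant = (7)² - 4*(10) = 49 - 40 = 9.
λ = (7 ± √9) / 2 = (7 ± 3) / 2 = 2, 5.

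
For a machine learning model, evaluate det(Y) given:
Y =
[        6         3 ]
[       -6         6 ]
det(Y) = 54

For a 2×2 matrix [[a, b], [c, d]], det = a*d - b*c.
det(Y) = (6)*(6) - (3)*(-6) = 36 + 18 = 54.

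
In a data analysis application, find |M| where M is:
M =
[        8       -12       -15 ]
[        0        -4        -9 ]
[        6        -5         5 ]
det(M) = -232

Expand along row 0 (cofactor expansion): det(M) = a*(e*i - f*h) - b*(d*i - f*g) + c*(d*h - e*g), where the 3×3 is [[a, b, c], [d, e, f], [g, h, i]].
Minor M_00 = (-4)*(5) - (-9)*(-5) = -20 - 45 = -65.
Minor M_01 = (0)*(5) - (-9)*(6) = 0 + 54 = 54.
Minor M_02 = (0)*(-5) - (-4)*(6) = 0 + 24 = 24.
det(M) = (8)*(-65) - (-12)*(54) + (-15)*(24) = -520 + 648 - 360 = -232.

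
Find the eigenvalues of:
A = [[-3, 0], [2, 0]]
λ = -3, 0

Solve det(A - λI) = 0. For a 2×2 matrix this is λ² - (trace)λ + det = 0.
trace(A) = -3 + 0 = -3.
det(A) = (-3)*(0) - (0)*(2) = 0 - 0 = 0.
Characteristic equation: λ² - (-3)λ + (0) = 0.
Discriminant: (-3)² - 4*(0) = 9 - 0 = 9.
Roots: λ = (-3 ± √9) / 2 = -3, 0.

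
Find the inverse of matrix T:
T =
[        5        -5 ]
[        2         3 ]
det(T) = 25
T⁻¹ =
[     3/25       1/5 ]
[    -2/25       1/5 ]

For a 2×2 matrix T = [[a, b], [c, d]] with det(T) ≠ 0, T⁻¹ = (1/det(T)) * [[d, -b], [-c, a]].
det(T) = (5)*(3) - (-5)*(2) = 15 + 10 = 25.
T⁻¹ = (1/25) * [[3, 5], [-2, 5]].
Dividing each entry by 25 and reducing:
T⁻¹ =
[     3/25       1/5 ]
[    -2/25       1/5 ]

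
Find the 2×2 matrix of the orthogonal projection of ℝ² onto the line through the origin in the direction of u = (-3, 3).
[[1/2, -1/2], [-1/2, 1/2]]

The orthogonal projection onto the line spanned by a nonzero vector u = (a, b) has matrix P = (u uᵀ) / (uᵀ u) = (1/(a² + b²)) · [[a², ab], [ab, b²]].
Here u = (-3, 3), so a² + b² = 9 + 9 = 18.
P = (1/18) · [[9, -9], [-9, 9]] = [[1/2, -1/2], [-1/2, 1/2]].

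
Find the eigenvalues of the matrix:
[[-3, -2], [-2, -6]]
λ = -7 and λ = -2

Characteristic equation: det(A - λI) = 0
λ² - (trace)λ + (det) = 0
λ² - (-9)λ + (14) = 0
λ² + 9λ + 14 = 0
Solving: λ = -7, -2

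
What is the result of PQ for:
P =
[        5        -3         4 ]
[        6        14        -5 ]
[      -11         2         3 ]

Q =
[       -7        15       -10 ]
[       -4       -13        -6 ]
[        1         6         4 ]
PQ =
[      -19       138       -16 ]
[     -103      -122      -164 ]
[       72      -173       110 ]

Matrix multiplication: (PQ)[i][j] = sum over k of P[i][k] * Q[k][j].
  (PQ)[0][0] = (5)*(-7) + (-3)*(-4) + (4)*(1) = -19
  (PQ)[0][1] = (5)*(15) + (-3)*(-13) + (4)*(6) = 138
  (PQ)[0][2] = (5)*(-10) + (-3)*(-6) + (4)*(4) = -16
  (PQ)[1][0] = (6)*(-7) + (14)*(-4) + (-5)*(1) = -103
  (PQ)[1][1] = (6)*(15) + (14)*(-13) + (-5)*(6) = -122
  (PQ)[1][2] = (6)*(-10) + (14)*(-6) + (-5)*(4) = -164
  (PQ)[2][0] = (-11)*(-7) + (2)*(-4) + (3)*(1) = 72
  (PQ)[2][1] = (-11)*(15) + (2)*(-13) + (3)*(6) = -173
  (PQ)[2][2] = (-11)*(-10) + (2)*(-6) + (3)*(4) = 110
PQ =
[      -19       138       -16 ]
[     -103      -122      -164 ]
[       72      -173       110 ]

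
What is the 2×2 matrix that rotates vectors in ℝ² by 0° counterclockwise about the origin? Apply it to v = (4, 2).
R = [[1, 0], [0, 1]]; R·v = (4, 2)

A counterclockwise rotation by angle θ in ℝ² has matrix R(θ) = [[cos θ, -sin θ], [sin θ, cos θ]].
For θ = 0°: cos θ = 1, sin θ = 0.
R(0°) = [[1, 0], [0, 1]].
R·v = [1·4 + (0)·2, 0·4 + 1·2] = (4, 2).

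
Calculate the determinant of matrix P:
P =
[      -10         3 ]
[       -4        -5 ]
det(P) = 62

For a 2×2 matrix [[a, b], [c, d]], det = a*d - b*c.
det(P) = (-10)*(-5) - (3)*(-4) = 50 + 12 = 62.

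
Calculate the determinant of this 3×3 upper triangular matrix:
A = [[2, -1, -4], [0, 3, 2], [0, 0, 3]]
18

The determinant of a triangular matrix is the product of its diagonal entries (the off-diagonal entries above the diagonal do not affect it).
det(A) = (2) * (3) * (3) = 18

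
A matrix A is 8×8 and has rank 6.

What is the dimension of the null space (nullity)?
2

The rank-nullity theorem for an m×n matrix states:
rank(A) + nullity(A) = n (the number of columns).
Here n = 8 and rank(A) = 6, so nullity(A) = 8 - 6 = 2.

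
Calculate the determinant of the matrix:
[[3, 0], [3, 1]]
3

For a 2×2 matrix [[a, b], [c, d]], det = ad - bc
det = (3)(1) - (0)(3) = 3 - 0 = 3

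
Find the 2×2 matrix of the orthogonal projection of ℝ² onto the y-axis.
[[0, 0], [0, 1]]

The orthogonal projection onto the line spanned by a nonzero vector u = (a, b) has matrix P = (u uᵀ) / (uᵀ u) = (1/(a² + b²)) · [[a², ab], [ab, b²]].
Here u = (0, 1), so a² + b² = 0 + 1 = 1.
P = (1/1) · [[0, 0], [0, 1]] = [[0, 0], [0, 1]].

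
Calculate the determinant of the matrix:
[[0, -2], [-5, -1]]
-10

For a 2×2 matrix [[a, b], [c, d]], det = ad - bc
det = (0)(-1) - (-2)(-5) = 0 - 10 = -10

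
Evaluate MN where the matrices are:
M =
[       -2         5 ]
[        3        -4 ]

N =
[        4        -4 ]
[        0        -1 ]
MN =
[       -8         3 ]
[       12        -8 ]

Matrix multiplication: (MN)[i][j] = sum over k of M[i][k] * N[k][j].
  (MN)[0][0] = (-2)*(4) + (5)*(0) = -8
  (MN)[0][1] = (-2)*(-4) + (5)*(-1) = 3
  (MN)[1][0] = (3)*(4) + (-4)*(0) = 12
  (MN)[1][1] = (3)*(-4) + (-4)*(-1) = -8
MN =
[       -8         3 ]
[       12        -8 ]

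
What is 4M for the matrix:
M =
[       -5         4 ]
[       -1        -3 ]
4M =
[      -20        16 ]
[       -4       -12 ]

Scalar multiplication is elementwise: (4M)[i][j] = 4 * M[i][j].
  (4M)[0][0] = 4 * (-5) = -20
  (4M)[0][1] = 4 * (4) = 16
  (4M)[1][0] = 4 * (-1) = -4
  (4M)[1][1] = 4 * (-3) = -12
4M =
[      -20        16 ]
[       -4       -12 ]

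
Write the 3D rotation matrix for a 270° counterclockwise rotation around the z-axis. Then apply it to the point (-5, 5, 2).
R = [[0, 1, 0], [-1, 0, 0], [0, 0, 1]]; R·(-5, 5, 2) = (5, 5, 2)

Rotation matrix for 270° around z-axis:
cos(270°) = 0, sin(270°) = -1
R = [[0, 1, 0], [-1, 0, 0], [0, 0, 1]]
Apply to (-5, 5, 2): R·[-5, 5, 2]ᵀ = (5, 5, 2)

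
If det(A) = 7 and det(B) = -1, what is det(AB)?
-7

Use the multiplicative property of determinants: det(AB) = det(A)*det(B).
det(AB) = (7)*(-1) = -7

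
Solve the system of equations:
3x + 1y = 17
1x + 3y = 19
x = 4, y = 5

Use elimination (row reduction):
Equation 1: 3x + 1y = 17.
Equation 2: 1x + 3y = 19.
Multiply Eq1 by 1 and Eq2 by 3: 3x + 1y = 17;  3x + 9y = 57.
Subtract: (8)y = 40, so y = 5.
Back-substitute into Eq1: 3x + 1*(5) = 17, so x = 4.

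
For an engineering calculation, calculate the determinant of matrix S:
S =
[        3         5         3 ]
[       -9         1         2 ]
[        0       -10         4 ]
det(S) = 522

Expand along row 0 (cofactor expansion): det(S) = a*(e*i - f*h) - b*(d*i - f*g) + c*(d*h - e*g), where the 3×3 is [[a, b, c], [d, e, f], [g, h, i]].
Minor M_00 = (1)*(4) - (2)*(-10) = 4 + 20 = 24.
Minor M_01 = (-9)*(4) - (2)*(0) = -36 - 0 = -36.
Minor M_02 = (-9)*(-10) - (1)*(0) = 90 - 0 = 90.
det(S) = (3)*(24) - (5)*(-36) + (3)*(90) = 72 + 180 + 270 = 522.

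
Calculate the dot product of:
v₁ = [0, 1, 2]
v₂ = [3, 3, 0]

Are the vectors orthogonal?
3, No

The dot product is the sum of products of corresponding components.
v₁·v₂ = (0)*(3) + (1)*(3) + (2)*(0) = 0 + 3 + 0 = 3.
Two vectors are orthogonal iff their dot product is 0; here the dot product is 3, so the vectors are not orthogonal.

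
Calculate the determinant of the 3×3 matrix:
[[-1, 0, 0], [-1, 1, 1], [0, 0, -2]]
2

Expansion along first row:
det = -1·det([[1,1],[0,-2]]) - 0·det([[-1,1],[0,-2]]) + 0·det([[-1,1],[0,0]])
    = -1·(1·-2 - 1·0) - 0·(-1·-2 - 1·0) + 0·(-1·0 - 1·0)
    = -1·-2 - 0·2 + 0·0
    = 2 + 0 + 0 = 2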